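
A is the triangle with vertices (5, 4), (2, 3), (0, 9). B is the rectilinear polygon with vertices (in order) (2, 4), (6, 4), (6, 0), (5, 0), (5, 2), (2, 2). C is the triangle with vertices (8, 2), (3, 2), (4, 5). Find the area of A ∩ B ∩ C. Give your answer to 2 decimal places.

The intersection is the polygon with vertices (5,4), (3.5,3.5), (3.667,4).
By the shoelace formula its area is 0.33.

0.33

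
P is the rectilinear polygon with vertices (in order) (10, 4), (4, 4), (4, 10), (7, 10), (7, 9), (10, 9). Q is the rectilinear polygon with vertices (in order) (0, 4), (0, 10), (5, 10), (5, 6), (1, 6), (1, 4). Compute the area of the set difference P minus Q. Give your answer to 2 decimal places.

29.00

|P| = 33, |P∩Q| = 4.
|P ∖ Q| = |P| − |P∩Q| = 33 − 4 = 29.00.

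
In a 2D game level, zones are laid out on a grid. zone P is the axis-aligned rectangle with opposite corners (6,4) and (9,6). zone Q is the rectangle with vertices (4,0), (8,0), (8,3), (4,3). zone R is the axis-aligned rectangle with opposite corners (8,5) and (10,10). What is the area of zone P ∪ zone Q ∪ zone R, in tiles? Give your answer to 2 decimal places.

27.00

By inclusion–exclusion:
Individual areas: |zone P| = 6, |zone Q| = 12, |zone R| = 10.
|zone P∩zone Q| = 0 (no overlap).
|zone P∩zone R|: x∈[8,9], y∈[5,6] → 1·1 = 1.
|zone Q∩zone R| = 0 (no overlap).
|zone P∩zone Q∩zone R| = 0.
|zone P ∪ zone Q ∪ zone R| = 28 − 1 + 0 = 27.00.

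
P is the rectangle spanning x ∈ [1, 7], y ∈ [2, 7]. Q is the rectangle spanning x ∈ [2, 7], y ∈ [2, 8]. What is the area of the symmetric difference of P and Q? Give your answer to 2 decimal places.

|P∩Q|: x∈[2,7], y∈[2,7] → 5·5 = 25.
|P △ Q| = |P| + |Q| − 2·|P∩Q| = 30 + 30 − 50 = 10.00.

10.00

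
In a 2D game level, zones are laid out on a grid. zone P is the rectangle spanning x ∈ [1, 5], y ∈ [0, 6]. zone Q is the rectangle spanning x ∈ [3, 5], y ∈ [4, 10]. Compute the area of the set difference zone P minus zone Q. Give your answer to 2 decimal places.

|zone P∩zone Q|: x∈[3,5], y∈[4,6] → 2·2 = 4.
|zone P| = 24.
|zone P ∖ zone Q| = |zone P| − |zone P∩zone Q| = 24 − 4 = 20.00.

20.00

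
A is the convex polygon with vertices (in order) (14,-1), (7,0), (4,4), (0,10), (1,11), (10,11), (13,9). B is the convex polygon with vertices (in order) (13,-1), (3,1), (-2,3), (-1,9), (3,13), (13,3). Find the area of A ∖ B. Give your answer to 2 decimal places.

34.30

|A| = 113, |A∩B| = 78.7038.
|A ∖ B| = |A| − |A∩B| = 113 − 78.7038 = 34.30.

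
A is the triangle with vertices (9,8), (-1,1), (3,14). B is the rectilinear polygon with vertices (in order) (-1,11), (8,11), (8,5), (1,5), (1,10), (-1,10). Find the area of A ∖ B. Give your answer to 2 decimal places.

16.66

|A| = 51, |A∩B| = 34.3368.
|A ∖ B| = |A| − |A∩B| = 51 − 34.3368 = 16.66.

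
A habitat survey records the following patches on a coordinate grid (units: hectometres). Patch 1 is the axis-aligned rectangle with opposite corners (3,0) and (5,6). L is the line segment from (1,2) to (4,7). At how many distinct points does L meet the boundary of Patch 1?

The segment meets the boundary at (3.4,6), (3,5.333).

2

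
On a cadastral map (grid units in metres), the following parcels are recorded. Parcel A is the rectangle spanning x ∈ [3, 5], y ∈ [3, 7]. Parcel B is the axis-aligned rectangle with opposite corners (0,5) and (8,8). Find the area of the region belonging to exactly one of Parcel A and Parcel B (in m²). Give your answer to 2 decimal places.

|Parcel A∩Parcel B|: x∈[3,5], y∈[5,7] → 2·2 = 4.
|Parcel A △ Parcel B| = |Parcel A| + |Parcel B| − 2·|Parcel A∩Parcel B| = 8 + 24 − 8 = 24.00.

24.00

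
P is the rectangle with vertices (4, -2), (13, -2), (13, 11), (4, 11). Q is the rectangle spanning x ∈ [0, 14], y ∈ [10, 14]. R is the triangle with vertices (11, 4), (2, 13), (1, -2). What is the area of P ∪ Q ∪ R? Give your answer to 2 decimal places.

By inclusion–exclusion:
Individual areas: |P| = 117, |Q| = 56, |R| = 72.
|P∩Q|: x∈[4,13], y∈[10,11] → 9·1 = 9.
|P∩R| = 39.2.
|Q∩R| = 4.8.
|P∩Q∩R| = 0.5.
|P ∪ Q ∪ R| = 245 − 53 + 0.5 = 192.50.

192.50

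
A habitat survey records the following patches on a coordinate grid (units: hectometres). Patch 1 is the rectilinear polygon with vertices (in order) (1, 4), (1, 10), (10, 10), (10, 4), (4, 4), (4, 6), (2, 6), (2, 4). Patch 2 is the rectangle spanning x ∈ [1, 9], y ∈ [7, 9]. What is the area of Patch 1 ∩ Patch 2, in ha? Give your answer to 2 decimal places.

16.00

The intersection is the polygon with vertices (1,9), (9,9), (9,7), (1,7).
By the shoelace formula its area is 16.00.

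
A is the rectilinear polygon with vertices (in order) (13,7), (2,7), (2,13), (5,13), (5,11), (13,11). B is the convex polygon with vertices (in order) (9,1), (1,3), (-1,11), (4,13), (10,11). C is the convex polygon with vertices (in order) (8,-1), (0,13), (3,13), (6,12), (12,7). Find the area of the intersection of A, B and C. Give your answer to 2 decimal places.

31.02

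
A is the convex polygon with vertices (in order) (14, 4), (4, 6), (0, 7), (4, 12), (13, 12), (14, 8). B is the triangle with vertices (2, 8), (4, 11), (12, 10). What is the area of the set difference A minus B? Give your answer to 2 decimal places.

67.00

|A| = 80, |A∩B| = 13.
|A ∖ B| = |A| − |A∩B| = 80 − 13 = 67.00.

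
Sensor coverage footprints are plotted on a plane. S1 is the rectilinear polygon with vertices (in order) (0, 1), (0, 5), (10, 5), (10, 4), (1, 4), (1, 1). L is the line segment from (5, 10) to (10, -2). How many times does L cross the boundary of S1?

The segment meets the boundary at (7.5,4), (7.083,5).

2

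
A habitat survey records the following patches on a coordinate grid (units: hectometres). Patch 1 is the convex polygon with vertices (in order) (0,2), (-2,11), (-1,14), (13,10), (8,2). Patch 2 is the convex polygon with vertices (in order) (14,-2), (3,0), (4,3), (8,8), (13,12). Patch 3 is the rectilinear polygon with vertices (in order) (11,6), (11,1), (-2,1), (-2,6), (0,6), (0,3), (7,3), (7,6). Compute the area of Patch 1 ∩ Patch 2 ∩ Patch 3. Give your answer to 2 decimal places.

The intersection is the polygon with vertices (8,2), (3.667,2), (4,3), (7,3), (7,6), (10.5,6).
By the shoelace formula its area is 12.17.

12.17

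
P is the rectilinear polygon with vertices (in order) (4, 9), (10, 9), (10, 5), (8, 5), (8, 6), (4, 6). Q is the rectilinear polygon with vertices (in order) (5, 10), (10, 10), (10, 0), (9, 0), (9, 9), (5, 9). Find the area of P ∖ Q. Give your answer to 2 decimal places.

16.00

|P| = 20, |P∩Q| = 4.
|P ∖ Q| = |P| − |P∩Q| = 20 − 4 = 16.00.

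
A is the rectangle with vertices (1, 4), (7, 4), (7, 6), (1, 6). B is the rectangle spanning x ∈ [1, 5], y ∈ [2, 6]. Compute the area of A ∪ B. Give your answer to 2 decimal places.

By inclusion–exclusion:
Individual areas: |A| = 12, |B| = 16.
|A∩B|: x∈[1,5], y∈[4,6] → 4·2 = 8.
|A ∪ B| = 28 − 8 = 20.00.

20.00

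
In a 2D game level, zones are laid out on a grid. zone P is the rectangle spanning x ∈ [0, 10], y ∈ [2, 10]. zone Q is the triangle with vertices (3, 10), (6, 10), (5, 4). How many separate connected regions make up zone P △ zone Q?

zone P △ zone Q is a single connected region.

1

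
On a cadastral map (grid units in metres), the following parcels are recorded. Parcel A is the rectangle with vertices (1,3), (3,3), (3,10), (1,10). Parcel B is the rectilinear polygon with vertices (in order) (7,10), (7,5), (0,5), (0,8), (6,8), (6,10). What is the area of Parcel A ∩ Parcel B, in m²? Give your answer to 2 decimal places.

The intersection is the polygon with vertices (3,5), (1,5), (1,8), (3,8).
By the shoelace formula its area is 6.00.

6.00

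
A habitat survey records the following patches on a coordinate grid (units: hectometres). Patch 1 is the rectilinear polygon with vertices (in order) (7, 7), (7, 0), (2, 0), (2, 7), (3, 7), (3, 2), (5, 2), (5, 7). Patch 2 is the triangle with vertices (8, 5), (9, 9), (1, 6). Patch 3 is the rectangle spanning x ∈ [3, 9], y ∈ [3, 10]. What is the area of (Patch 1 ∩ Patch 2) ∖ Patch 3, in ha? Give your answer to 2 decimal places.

|Patch 1 ∩ Patch 2| = 4.2054.
|(Patch 1 ∩ Patch 2) ∩ Patch 3| = 3.4286.
|(Patch 1 ∩ Patch 2) ∖ Patch 3| = 4.2054 − 3.4286 = 0.78.

0.78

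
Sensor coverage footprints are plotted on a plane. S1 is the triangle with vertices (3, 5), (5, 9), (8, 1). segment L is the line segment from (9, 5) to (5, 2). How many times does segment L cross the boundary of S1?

The segment meets the boundary at (5.903,2.677), (7.049,3.537).

2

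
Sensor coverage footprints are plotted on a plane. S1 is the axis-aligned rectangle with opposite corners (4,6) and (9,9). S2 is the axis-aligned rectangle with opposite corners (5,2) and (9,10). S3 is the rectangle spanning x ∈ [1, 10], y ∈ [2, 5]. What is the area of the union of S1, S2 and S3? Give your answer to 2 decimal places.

50.00

By inclusion–exclusion:
Individual areas: |S1| = 15, |S2| = 32, |S3| = 27.
|S1∩S2|: x∈[5,9], y∈[6,9] → 4·3 = 12.
|S1∩S3| = 0 (no overlap).
|S2∩S3|: x∈[5,9], y∈[2,5] → 4·3 = 12.
|S1∩S2∩S3| = 0.
|S1 ∪ S2 ∪ S3| = 74 − 24 + 0 = 50.00.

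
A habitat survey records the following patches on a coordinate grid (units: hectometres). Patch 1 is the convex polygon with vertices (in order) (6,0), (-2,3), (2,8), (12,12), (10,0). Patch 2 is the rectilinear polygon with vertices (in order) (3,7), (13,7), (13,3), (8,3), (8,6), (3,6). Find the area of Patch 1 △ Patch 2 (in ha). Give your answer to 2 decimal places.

90.33

|Patch 1| = 98, |Patch 2| = 25, |Patch 1∩Patch 2| = 16.3333.
|Patch 1 △ Patch 2| = |Patch 1| + |Patch 2| − 2·|Patch 1∩Patch 2| = 98 + 25 − 32.6667 = 90.33.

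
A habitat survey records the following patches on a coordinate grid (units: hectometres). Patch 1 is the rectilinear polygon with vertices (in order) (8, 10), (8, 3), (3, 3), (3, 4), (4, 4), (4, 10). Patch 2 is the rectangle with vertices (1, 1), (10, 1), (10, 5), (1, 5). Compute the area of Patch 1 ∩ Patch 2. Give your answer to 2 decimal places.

The intersection is the polygon with vertices (8,3), (3,3), (3,4), (4,4), (4,5), (8,5).
By the shoelace formula its area is 9.00.

9.00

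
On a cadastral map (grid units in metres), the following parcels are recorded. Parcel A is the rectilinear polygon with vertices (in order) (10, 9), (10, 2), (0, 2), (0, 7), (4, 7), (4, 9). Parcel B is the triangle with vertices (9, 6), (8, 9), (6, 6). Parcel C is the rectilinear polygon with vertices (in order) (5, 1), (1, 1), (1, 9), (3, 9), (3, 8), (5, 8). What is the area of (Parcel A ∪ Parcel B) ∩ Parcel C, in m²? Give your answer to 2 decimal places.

The region (Parcel A ∪ Parcel B) ∩ Parcel C is the polygon with vertices (1,2), (1,7), (4,7), (4,8), (5,8), (5,2).
By the shoelace formula its area is 21.00.

21.00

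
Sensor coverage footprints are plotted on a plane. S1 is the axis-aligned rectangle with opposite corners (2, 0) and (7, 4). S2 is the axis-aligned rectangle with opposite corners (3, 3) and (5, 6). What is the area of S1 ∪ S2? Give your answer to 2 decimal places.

24.00

By inclusion–exclusion:
Individual areas: |S1| = 20, |S2| = 6.
|S1∩S2|: x∈[3,5], y∈[3,4] → 2·1 = 2.
|S1 ∪ S2| = 26 − 2 = 24.00.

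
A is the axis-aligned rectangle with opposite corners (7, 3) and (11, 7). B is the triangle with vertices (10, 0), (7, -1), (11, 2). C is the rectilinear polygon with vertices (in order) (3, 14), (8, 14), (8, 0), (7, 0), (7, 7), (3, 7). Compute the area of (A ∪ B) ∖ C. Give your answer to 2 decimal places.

|A ∪ B| = 18.5.
|(A ∪ B) ∩ C| = 4.
|(A ∪ B) ∖ C| = 18.5 − 4 = 14.50.

14.50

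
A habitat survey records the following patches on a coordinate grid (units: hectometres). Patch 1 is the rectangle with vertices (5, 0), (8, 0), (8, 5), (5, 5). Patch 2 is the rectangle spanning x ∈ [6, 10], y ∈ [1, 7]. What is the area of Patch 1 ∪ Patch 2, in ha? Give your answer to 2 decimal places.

By inclusion–exclusion:
Individual areas: |Patch 1| = 15, |Patch 2| = 24.
|Patch 1∩Patch 2|: x∈[6,8], y∈[1,5] → 2·4 = 8.
|Patch 1 ∪ Patch 2| = 39 − 8 = 31.00.

31.00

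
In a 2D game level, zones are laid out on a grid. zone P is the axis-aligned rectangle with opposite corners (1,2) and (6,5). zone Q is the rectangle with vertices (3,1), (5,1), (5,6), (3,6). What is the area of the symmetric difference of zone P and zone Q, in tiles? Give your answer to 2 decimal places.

|zone P∩zone Q|: x∈[3,5], y∈[2,5] → 2·3 = 6.
|zone P △ zone Q| = |zone P| + |zone Q| − 2·|zone P∩zone Q| = 15 + 10 − 12 = 13.00.

13.00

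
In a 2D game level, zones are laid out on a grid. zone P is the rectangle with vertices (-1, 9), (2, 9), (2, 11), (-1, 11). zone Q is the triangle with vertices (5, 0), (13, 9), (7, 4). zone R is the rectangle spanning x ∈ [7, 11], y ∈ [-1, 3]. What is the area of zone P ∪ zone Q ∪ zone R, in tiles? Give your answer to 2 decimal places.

By inclusion–exclusion:
Individual areas: |zone P| = 6, |zone Q| = 7, |zone R| = 16.
|zone P∩zone Q| = 0.
|zone P∩zone R| = 0 (no overlap).
|zone Q∩zone R| = 0.25.
|zone P∩zone Q∩zone R| = 0.
|zone P ∪ zone Q ∪ zone R| = 29 − 0.25 + 0 = 28.75.

28.75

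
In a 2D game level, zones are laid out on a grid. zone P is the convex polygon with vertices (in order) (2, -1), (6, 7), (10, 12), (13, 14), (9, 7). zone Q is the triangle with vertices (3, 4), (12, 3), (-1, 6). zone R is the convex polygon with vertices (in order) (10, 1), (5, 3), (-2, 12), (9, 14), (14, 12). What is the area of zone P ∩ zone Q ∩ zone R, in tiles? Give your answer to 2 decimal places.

1.34

The intersection is the polygon with vertices (6.592,4.248), (6.076,3.658), (4.421,3.842), (4.828,4.655).
By the shoelace formula its area is 1.34.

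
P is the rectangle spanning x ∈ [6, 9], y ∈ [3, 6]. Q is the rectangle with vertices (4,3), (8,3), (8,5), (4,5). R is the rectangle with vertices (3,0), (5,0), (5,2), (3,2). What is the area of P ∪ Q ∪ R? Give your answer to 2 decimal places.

By inclusion–exclusion:
Individual areas: |P| = 9, |Q| = 8, |R| = 4.
|P∩Q|: x∈[6,8], y∈[3,5] → 2·2 = 4.
|P∩R| = 0 (no overlap).
|Q∩R| = 0 (no overlap).
|P∩Q∩R| = 0.
|P ∪ Q ∪ R| = 21 − 4 + 0 = 17.00.

17.00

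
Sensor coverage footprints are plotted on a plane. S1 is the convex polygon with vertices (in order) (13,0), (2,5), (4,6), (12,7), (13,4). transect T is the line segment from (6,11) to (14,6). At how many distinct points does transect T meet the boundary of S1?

The segment lies entirely outside S1 and never meets its boundary.

0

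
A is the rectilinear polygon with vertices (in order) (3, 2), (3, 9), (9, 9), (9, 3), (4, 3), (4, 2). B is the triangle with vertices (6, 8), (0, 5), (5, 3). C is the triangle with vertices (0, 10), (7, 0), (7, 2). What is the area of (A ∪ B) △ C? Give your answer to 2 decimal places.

41.73

|A ∪ B| = 41.05.
|(A ∪ B) ∩ C| = 3.1618.
|(A ∪ B) △ C| = 41.05 + 7 − 6.3237 = 41.73.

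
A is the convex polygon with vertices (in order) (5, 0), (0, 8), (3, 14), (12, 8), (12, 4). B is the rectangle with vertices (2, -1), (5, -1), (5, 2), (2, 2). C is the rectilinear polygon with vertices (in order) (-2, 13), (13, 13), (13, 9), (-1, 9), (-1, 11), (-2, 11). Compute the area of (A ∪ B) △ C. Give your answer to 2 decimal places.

|A ∪ B| = 105.75.
|(A ∪ B) ∩ C| = 24.
|(A ∪ B) △ C| = 105.75 + 58 − 48 = 115.75.

115.75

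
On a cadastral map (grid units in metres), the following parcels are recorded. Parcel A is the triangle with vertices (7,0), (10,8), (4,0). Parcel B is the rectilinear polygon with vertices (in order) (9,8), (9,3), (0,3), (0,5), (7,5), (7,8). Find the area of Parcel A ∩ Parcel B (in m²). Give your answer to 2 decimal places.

The intersection is the polygon with vertices (8.125,3), (6.25,3), (9,6.667), (9,5.333).
By the shoelace formula its area is 4.02.

4.02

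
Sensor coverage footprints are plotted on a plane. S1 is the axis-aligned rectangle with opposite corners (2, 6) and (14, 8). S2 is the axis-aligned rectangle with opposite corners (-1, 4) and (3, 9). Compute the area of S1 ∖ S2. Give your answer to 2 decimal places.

22.00

|S1∩S2|: x∈[2,3], y∈[6,8] → 1·2 = 2.
|S1| = 24.
|S1 ∖ S2| = |S1| − |S1∩S2| = 24 − 2 = 22.00.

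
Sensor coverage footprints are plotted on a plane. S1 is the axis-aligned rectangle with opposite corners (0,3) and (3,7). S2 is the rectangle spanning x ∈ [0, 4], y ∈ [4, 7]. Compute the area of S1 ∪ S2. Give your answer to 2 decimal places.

15.00

By inclusion–exclusion:
Individual areas: |S1| = 12, |S2| = 12.
|S1∩S2|: x∈[0,3], y∈[4,7] → 3·3 = 9.
|S1 ∪ S2| = 24 − 9 = 15.00.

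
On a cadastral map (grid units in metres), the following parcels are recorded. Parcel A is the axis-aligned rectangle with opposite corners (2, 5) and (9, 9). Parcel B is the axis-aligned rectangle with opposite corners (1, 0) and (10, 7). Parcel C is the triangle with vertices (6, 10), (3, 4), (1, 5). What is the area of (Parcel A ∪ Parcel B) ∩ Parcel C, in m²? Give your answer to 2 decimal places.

7.25

The region (Parcel A ∪ Parcel B) ∩ Parcel C is the polygon with vertices (5.5,9), (3,4), (1,5), (5,9).
By the shoelace formula its area is 7.25.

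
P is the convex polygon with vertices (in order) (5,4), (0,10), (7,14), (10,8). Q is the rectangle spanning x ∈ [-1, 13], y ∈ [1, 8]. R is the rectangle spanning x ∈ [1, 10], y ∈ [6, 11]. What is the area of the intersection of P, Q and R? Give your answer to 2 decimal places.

12.50

The intersection is the polygon with vertices (10,8), (7.5,6), (3.333,6), (1.667,8).
By the shoelace formula its area is 12.50.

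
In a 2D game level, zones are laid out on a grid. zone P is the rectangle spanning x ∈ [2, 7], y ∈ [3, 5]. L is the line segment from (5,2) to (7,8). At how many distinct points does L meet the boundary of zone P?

2

The segment meets the boundary at (6,5), (5.333,3).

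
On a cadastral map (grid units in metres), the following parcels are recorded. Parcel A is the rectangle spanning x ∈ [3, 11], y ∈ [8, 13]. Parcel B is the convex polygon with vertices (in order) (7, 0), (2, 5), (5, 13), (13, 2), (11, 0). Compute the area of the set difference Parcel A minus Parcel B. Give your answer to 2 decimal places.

|Parcel A| = 40, |Parcel A∩Parcel B| = 13.7784.
|Parcel A ∖ Parcel B| = |Parcel A| − |Parcel A∩Parcel B| = 40 − 13.7784 = 26.22.

26.22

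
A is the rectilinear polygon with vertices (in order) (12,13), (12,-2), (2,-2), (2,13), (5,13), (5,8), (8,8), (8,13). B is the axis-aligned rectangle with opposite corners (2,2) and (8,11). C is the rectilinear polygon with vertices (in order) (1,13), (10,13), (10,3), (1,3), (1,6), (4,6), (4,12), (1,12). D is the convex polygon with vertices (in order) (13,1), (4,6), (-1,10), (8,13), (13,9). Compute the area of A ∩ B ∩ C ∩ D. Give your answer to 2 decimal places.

15.44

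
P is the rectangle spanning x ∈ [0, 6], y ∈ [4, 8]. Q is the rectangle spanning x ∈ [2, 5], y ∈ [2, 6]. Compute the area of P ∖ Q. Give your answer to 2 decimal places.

|P∩Q|: x∈[2,5], y∈[4,6] → 3·2 = 6.
|P| = 24.
|P ∖ Q| = |P| − |P∩Q| = 24 − 6 = 18.00.

18.00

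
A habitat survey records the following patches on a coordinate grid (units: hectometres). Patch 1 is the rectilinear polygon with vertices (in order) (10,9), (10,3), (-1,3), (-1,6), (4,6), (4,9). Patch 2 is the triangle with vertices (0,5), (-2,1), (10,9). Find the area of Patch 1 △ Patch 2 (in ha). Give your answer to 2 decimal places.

|Patch 1| = 51, |Patch 2| = 16, |Patch 1∩Patch 2| = 13.55.
|Patch 1 △ Patch 2| = |Patch 1| + |Patch 2| − 2·|Patch 1∩Patch 2| = 51 + 16 − 27.1 = 39.90.

39.90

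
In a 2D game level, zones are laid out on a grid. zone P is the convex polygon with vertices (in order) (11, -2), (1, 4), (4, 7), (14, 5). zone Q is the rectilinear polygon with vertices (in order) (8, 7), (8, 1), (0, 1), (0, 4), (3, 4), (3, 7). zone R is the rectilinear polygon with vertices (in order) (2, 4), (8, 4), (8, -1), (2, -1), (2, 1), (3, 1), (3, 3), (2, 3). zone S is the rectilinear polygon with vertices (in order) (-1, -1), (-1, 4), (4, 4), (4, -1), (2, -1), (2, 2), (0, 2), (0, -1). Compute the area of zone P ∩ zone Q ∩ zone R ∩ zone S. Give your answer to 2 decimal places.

The intersection is the polygon with vertices (4,4), (4,2.2), (3,2.8), (3,3), (2.667,3), (2,3.4), (2,4), (3,4).
By the shoelace formula its area is 2.37.

2.37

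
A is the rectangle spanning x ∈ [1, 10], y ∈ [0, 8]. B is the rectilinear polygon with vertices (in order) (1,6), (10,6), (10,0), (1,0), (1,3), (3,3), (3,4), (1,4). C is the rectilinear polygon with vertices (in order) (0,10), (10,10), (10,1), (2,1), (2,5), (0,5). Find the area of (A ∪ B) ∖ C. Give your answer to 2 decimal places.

|A ∪ B| = 72.
|(A ∪ B) ∩ C| = 59.
|(A ∪ B) ∖ C| = 72 − 59 = 13.00.

13.00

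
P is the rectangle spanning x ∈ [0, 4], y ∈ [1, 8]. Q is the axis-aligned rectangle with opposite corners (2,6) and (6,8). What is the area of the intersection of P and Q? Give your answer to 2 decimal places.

4.00

|P∩Q|: x∈[2,4], y∈[6,8] → 2·2 = 4.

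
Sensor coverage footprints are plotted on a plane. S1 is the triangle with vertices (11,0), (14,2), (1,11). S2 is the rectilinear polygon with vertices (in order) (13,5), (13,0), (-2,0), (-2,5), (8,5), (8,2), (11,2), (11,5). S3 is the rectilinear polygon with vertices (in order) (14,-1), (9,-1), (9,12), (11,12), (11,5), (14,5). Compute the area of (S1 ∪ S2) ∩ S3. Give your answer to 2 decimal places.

|S1 ∪ S2| = 83.9323.
|(S1 ∪ S2) ∩ S3| = 20.20.

20.20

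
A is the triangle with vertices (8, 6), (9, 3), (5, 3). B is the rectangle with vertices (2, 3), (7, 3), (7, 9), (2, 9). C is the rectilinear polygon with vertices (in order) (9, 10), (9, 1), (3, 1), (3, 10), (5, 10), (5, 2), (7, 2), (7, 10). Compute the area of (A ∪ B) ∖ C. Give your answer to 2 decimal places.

18.00

|A ∪ B| = 34.
|(A ∪ B) ∩ C| = 16.
|(A ∪ B) ∖ C| = 34 − 16 = 18.00.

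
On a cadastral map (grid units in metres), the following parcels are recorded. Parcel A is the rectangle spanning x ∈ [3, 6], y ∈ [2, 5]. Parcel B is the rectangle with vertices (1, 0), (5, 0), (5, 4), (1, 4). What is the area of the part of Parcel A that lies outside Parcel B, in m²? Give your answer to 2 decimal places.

5.00

|Parcel A∩Parcel B|: x∈[3,5], y∈[2,4] → 2·2 = 4.
|Parcel A| = 9.
|Parcel A ∖ Parcel B| = |Parcel A| − |Parcel A∩Parcel B| = 9 − 4 = 5.00.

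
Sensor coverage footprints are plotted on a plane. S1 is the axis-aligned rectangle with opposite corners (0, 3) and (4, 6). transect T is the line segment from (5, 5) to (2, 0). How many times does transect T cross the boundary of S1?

The segment meets the boundary at (3.8,3), (4,3.333).

2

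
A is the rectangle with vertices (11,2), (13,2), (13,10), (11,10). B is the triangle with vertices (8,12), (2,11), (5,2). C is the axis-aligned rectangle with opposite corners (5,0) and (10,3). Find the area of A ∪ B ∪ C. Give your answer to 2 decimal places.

By inclusion–exclusion:
Individual areas: |A| = 16, |B| = 28.5, |C| = 15.
|A∩B| = 0.
|A∩C| = 0 (no overlap).
|B∩C| = 0.15.
|A∩B∩C| = 0.
|A ∪ B ∪ C| = 59.5 − 0.15 + 0 = 59.35.

59.35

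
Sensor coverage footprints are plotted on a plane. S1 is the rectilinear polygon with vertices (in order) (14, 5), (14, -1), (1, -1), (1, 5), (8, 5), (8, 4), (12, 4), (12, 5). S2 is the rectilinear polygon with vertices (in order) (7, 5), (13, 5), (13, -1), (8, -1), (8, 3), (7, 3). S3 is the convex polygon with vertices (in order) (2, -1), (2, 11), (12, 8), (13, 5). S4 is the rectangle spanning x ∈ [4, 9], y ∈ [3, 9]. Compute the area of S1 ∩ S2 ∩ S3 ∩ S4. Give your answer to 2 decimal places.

The intersection is the polygon with vertices (7,3), (7,5), (8,5), (8,4), (9,4), (9,3), (8,3).
By the shoelace formula its area is 3.00.

3.00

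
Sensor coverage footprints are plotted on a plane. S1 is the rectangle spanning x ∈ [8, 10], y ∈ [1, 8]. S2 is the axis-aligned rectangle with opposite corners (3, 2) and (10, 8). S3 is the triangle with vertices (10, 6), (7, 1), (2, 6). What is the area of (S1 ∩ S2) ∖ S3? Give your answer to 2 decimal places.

|S1 ∩ S2| = 12.
|(S1 ∩ S2) ∩ S3| = 3.3333.
|(S1 ∩ S2) ∖ S3| = 12 − 3.3333 = 8.67.

8.67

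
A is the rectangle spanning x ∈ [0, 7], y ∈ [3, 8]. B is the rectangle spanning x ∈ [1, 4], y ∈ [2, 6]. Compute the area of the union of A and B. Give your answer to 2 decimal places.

38.00

By inclusion–exclusion:
Individual areas: |A| = 35, |B| = 12.
|A∩B|: x∈[1,4], y∈[3,6] → 3·3 = 9.
|A ∪ B| = 47 − 9 = 38.00.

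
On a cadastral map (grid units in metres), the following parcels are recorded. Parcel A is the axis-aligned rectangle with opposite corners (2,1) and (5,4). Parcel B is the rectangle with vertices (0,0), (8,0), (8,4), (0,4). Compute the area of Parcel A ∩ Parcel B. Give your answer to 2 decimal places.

|Parcel A∩Parcel B|: x∈[2,5], y∈[1,4] → 3·3 = 9.

9.00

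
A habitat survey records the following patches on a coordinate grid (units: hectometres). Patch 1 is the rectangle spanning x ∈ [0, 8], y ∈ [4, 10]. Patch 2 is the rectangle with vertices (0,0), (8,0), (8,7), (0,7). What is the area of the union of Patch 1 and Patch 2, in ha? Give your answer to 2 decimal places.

80.00

By inclusion–exclusion:
Individual areas: |Patch 1| = 48, |Patch 2| = 56.
|Patch 1∩Patch 2|: x∈[0,8], y∈[4,7] → 8·3 = 24.
|Patch 1 ∪ Patch 2| = 104 − 24 = 80.00.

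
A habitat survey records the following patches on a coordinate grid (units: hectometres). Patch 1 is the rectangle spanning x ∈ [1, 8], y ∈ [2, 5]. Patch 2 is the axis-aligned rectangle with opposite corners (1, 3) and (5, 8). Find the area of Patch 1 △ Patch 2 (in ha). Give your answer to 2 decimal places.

|Patch 1∩Patch 2|: x∈[1,5], y∈[3,5] → 4·2 = 8.
|Patch 1 △ Patch 2| = |Patch 1| + |Patch 2| − 2·|Patch 1∩Patch 2| = 21 + 20 − 16 = 25.00.

25.00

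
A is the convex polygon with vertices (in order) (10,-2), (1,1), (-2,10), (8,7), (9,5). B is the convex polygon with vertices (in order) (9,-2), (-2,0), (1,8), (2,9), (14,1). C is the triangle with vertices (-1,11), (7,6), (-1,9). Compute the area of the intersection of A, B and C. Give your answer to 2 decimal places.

2.56

The intersection is the polygon with vertices (1.846,8.846), (2.546,8.636), (5.857,6.429), (1.182,8.182).
By the shoelace formula its area is 2.56.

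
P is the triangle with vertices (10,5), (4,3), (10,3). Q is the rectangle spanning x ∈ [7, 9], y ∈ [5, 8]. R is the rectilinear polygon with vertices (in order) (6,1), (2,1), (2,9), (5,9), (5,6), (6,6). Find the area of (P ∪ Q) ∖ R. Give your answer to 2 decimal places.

11.33

|P ∪ Q| = 12.
|(P ∪ Q) ∩ R| = 0.6667.
|(P ∪ Q) ∖ R| = 12 − 0.6667 = 11.33.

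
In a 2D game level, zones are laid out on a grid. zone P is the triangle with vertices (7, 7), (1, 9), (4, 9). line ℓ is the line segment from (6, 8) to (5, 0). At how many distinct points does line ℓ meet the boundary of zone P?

2

The segment meets the boundary at (5.92,7.36), (5.962,7.692).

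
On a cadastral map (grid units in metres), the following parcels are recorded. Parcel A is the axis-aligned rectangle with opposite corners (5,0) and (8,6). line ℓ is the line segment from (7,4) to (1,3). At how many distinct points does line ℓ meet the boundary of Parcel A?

1

The segment meets the boundary at (5,3.667).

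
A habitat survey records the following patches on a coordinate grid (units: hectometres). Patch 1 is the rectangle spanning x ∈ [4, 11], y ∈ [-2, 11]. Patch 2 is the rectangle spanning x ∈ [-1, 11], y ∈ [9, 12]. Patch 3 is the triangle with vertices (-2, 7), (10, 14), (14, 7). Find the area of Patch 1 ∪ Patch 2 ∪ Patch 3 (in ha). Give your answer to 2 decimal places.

By inclusion–exclusion:
Individual areas: |Patch 1| = 91, |Patch 2| = 36, |Patch 3| = 56.
|Patch 1∩Patch 2|: x∈[4,11], y∈[9,11] → 7·2 = 14.
|Patch 1∩Patch 3| = 27.7857.
|Patch 2∩Patch 3| = 21.
|Patch 1∩Patch 2∩Patch 3| = 13.7857.
|Patch 1 ∪ Patch 2 ∪ Patch 3| = 183 − 62.7857 + 13.7857 = 134.00.

134.00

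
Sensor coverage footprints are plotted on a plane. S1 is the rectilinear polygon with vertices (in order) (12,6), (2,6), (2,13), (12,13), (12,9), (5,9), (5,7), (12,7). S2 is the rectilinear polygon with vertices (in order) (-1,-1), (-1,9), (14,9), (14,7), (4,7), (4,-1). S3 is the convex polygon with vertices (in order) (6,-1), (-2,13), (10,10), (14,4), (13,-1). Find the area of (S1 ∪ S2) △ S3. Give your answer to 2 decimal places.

|S1 ∪ S2| = 118.
|(S1 ∪ S2) ∩ S3| = 51.0714.
|(S1 ∪ S2) △ S3| = 118 + 123.5 − 102.1429 = 139.36.

139.36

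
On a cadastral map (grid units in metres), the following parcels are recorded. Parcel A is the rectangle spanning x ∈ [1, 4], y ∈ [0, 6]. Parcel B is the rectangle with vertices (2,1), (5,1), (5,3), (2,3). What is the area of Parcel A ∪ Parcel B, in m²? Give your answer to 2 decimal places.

20.00

By inclusion–exclusion:
Individual areas: |Parcel A| = 18, |Parcel B| = 6.
|Parcel A∩Parcel B|: x∈[2,4], y∈[1,3] → 2·2 = 4.
|Parcel A ∪ Parcel B| = 24 − 4 = 20.00.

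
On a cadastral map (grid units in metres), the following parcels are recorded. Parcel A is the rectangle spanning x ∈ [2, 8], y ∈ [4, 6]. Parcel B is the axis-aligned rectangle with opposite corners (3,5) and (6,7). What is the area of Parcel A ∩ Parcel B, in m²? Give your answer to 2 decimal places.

|Parcel A∩Parcel B|: x∈[3,6], y∈[5,6] → 3·1 = 3.

3.00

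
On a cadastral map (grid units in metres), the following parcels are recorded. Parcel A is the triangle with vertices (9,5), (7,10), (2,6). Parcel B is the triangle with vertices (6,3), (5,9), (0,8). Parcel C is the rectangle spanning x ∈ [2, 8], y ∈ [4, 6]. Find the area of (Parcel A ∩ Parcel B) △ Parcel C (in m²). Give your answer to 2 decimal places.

|Parcel A ∩ Parcel B| = 5.1734.
|(Parcel A ∩ Parcel B) ∩ Parcel C| = 0.8825.
|(Parcel A ∩ Parcel B) △ Parcel C| = 5.1734 + 12 − 1.7651 = 15.41.

15.41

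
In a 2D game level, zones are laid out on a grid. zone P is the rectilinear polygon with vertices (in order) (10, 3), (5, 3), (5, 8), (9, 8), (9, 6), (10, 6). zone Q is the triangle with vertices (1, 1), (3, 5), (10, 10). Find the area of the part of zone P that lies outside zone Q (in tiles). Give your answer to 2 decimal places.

|zone P| = 23, |zone P∩zone Q| = 2.7714.
|zone P ∖ zone Q| = |zone P| − |zone P∩zone Q| = 23 − 2.7714 = 20.23.

20.23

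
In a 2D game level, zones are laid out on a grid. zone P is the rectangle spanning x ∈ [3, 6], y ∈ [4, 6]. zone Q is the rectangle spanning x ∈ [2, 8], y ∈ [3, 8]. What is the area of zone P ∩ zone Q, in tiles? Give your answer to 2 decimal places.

6.00

|zone P∩zone Q|: x∈[3,6], y∈[4,6] → 3·2 = 6.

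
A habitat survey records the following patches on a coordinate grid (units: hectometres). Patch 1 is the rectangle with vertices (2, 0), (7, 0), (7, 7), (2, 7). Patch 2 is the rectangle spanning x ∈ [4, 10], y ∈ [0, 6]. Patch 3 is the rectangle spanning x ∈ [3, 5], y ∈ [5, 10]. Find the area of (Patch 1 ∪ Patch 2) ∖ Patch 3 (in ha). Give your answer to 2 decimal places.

|Patch 1 ∪ Patch 2| = 53.
|(Patch 1 ∪ Patch 2) ∩ Patch 3| = 4.
|(Patch 1 ∪ Patch 2) ∖ Patch 3| = 53 − 4 = 49.00.

49.00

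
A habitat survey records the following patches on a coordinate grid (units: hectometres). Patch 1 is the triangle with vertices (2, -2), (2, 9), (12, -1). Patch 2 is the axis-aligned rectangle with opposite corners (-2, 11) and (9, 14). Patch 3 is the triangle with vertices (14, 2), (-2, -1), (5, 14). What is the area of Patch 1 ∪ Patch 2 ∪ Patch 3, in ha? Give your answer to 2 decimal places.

156.32

By inclusion–exclusion:
Individual areas: |Patch 1| = 55, |Patch 2| = 33, |Patch 3| = 109.5.
|Patch 1∩Patch 2| = 0.
|Patch 1∩Patch 3| = 35.7016.
|Patch 2∩Patch 3| = 5.475.
|Patch 1∩Patch 2∩Patch 3| = 0.
|Patch 1 ∪ Patch 2 ∪ Patch 3| = 197.5 − 41.1766 + 0 = 156.32.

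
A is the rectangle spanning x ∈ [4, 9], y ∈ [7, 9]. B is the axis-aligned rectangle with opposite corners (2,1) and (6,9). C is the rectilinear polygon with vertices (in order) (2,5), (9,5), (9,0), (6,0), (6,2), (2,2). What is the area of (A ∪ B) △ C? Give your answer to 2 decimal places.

|A ∪ B| = 38.
|(A ∪ B) ∩ C| = 12.
|(A ∪ B) △ C| = 38 + 27 − 24 = 41.00.

41.00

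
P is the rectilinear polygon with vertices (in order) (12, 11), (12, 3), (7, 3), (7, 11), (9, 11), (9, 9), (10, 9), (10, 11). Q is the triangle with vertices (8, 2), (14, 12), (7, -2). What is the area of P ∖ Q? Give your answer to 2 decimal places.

34.62

|P| = 38, |P∩Q| = 3.3833.
|P ∖ Q| = |P| − |P∩Q| = 38 − 3.3833 = 34.62.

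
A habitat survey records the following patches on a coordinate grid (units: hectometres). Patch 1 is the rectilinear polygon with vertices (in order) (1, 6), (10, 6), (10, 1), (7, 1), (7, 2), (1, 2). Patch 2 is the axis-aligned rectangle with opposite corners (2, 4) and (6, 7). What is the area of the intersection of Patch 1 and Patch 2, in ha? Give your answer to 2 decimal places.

The intersection is the polygon with vertices (6,6), (6,4), (2,4), (2,6).
By the shoelace formula its area is 8.00.

8.00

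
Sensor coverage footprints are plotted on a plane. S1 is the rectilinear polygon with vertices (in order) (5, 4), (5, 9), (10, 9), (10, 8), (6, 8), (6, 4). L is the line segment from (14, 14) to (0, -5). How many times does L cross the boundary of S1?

The segment meets the boundary at (9.579,8), (10,8.571).

2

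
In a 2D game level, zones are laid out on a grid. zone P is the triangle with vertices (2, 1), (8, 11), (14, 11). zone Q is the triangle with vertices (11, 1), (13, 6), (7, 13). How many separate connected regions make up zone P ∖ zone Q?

zone P ∖ zone Q splits into 2 disjoint pieces (area 16.9798, area 6.7907).

2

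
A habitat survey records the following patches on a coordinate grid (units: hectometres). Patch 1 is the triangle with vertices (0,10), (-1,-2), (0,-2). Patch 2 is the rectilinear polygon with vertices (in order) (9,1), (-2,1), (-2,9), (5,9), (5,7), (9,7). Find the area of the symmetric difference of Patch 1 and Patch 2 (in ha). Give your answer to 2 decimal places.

|Patch 1| = 6, |Patch 2| = 80, |Patch 1∩Patch 2| = 3.3333.
|Patch 1 △ Patch 2| = |Patch 1| + |Patch 2| − 2·|Patch 1∩Patch 2| = 6 + 80 − 6.6667 = 79.33.

79.33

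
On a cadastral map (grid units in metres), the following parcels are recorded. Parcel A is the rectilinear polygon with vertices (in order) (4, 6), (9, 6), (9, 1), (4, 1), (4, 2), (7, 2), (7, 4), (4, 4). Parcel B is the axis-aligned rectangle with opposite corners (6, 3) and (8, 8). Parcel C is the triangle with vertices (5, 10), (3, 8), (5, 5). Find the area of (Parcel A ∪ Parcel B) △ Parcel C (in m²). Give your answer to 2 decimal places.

|Parcel A ∪ Parcel B| = 24.
|(Parcel A ∪ Parcel B) ∩ Parcel C| = 0.3333.
|(Parcel A ∪ Parcel B) △ Parcel C| = 24 + 5 − 0.6667 = 28.33.

28.33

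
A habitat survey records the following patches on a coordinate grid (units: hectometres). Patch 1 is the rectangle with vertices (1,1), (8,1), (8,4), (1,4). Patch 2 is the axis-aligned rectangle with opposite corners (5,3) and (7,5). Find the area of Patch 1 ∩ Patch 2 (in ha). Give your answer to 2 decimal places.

2.00

|Patch 1∩Patch 2|: x∈[5,7], y∈[3,4] → 2·1 = 2.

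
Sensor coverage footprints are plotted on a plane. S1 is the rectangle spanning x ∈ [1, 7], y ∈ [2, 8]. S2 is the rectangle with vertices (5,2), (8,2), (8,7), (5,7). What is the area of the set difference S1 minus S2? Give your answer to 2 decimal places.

26.00

|S1∩S2|: x∈[5,7], y∈[2,7] → 2·5 = 10.
|S1| = 36.
|S1 ∖ S2| = |S1| − |S1∩S2| = 36 − 10 = 26.00.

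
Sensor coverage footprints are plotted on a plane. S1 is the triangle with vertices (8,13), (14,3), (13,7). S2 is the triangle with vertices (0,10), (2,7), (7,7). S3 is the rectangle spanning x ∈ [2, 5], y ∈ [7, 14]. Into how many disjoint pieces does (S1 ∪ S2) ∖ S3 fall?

(S1 ∪ S2) ∖ S3 splits into 3 disjoint pieces (area 7, area 2.1429, area 0.8571).

3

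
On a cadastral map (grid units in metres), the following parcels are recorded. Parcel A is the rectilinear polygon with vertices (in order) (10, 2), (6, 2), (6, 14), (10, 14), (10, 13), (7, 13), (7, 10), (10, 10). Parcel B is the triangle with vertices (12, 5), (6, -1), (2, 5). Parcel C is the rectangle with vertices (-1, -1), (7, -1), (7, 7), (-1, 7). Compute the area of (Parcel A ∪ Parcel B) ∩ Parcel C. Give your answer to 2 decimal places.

19.50

The region (Parcel A ∪ Parcel B) ∩ Parcel C is the polygon with vertices (6,-1), (2,5), (6,5), (6,7), (7,7), (7,0).
By the shoelace formula its area is 19.50.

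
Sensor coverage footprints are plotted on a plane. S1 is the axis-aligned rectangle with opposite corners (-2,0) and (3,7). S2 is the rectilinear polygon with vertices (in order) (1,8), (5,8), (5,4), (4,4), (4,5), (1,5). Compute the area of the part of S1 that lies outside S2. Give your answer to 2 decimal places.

|S1| = 35, |S1∩S2| = 4.
|S1 ∖ S2| = |S1| − |S1∩S2| = 35 − 4 = 31.00.

31.00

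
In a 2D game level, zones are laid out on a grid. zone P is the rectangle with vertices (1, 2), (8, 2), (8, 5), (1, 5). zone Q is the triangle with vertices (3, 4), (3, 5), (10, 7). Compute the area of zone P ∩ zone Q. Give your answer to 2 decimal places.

1.17

The intersection is the polygon with vertices (5.333,5), (3,4), (3,5).
By the shoelace formula its area is 1.17.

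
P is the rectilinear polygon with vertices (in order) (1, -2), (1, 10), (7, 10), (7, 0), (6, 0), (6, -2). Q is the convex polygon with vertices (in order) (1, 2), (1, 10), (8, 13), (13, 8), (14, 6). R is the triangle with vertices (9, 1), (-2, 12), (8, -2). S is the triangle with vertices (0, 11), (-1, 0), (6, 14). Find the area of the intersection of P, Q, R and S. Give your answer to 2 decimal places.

The intersection is the polygon with vertices (1,7.8), (1,9), (2.667,7.333), (2.118,6.235).
By the shoelace formula its area is 2.04.

2.04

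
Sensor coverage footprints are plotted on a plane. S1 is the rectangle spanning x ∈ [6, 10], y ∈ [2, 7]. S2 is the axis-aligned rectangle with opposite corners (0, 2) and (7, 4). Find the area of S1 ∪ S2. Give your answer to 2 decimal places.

32.00

By inclusion–exclusion:
Individual areas: |S1| = 20, |S2| = 14.
|S1∩S2|: x∈[6,7], y∈[2,4] → 1·2 = 2.
|S1 ∪ S2| = 34 − 2 = 32.00.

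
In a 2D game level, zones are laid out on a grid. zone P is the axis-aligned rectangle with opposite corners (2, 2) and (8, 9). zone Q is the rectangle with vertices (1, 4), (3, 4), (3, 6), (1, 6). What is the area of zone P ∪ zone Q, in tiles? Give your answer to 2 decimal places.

By inclusion–exclusion:
Individual areas: |zone P| = 42, |zone Q| = 4.
|zone P∩zone Q|: x∈[2,3], y∈[4,6] → 1·2 = 2.
|zone P ∪ zone Q| = 46 − 2 = 44.00.

44.00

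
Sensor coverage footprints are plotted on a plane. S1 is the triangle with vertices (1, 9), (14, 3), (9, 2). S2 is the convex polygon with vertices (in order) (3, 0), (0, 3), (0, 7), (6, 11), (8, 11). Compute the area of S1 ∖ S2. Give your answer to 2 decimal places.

17.18

|S1| = 21.5, |S1∩S2| = 4.3243.
|S1 ∖ S2| = |S1| − |S1∩S2| = 21.5 − 4.3243 = 17.18.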